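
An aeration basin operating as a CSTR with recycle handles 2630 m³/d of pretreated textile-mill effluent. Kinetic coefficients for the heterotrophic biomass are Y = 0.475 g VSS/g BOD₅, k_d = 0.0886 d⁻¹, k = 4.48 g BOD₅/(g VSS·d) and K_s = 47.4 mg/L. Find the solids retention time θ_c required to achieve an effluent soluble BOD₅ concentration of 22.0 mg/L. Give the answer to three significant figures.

θ_c ≈ 1.71 d

Specific growth rate at S = 22.0 mg/L: μ = YkS/(K_s+S) = 0.475·4.48·22.0/(47.4+22.0) = 0.6746 d⁻¹.
Then 1/θ_c = μ − k_d = 0.6746 − 0.0886 = 0.5860 d⁻¹, giving θ_c = 1.707 d.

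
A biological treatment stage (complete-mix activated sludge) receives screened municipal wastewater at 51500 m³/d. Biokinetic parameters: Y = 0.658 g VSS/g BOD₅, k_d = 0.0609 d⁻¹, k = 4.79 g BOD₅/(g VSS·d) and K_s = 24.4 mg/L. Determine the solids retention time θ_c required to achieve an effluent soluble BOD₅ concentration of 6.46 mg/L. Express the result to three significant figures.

θ_c ≈ 1.67 d

Specific growth rate at S = 6.46 mg/L: μ = YkS/(K_s+S) = 0.658·4.79·6.46/(24.4+6.46) = 0.6598 d⁻¹.
1/θ_c = 0.6598 − 0.0609 = 0.5989 d⁻¹, so θ_c = 1.670 d.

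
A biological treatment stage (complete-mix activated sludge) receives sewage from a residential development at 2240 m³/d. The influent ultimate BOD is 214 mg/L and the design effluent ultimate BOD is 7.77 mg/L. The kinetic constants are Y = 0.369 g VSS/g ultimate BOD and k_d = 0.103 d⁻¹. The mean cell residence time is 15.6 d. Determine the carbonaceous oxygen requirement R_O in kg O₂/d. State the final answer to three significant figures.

R_O ≈ 369 kg O₂/d

The observed yield is Y_obs = Y/(1 + k_d·θ_c) = 0.369 / (1 + 0.103 × 15.6) = 0.369 / 2.607 = 0.1416 g VSS per g ultimate BOD removed.
Q·(S₀ − S) = 2240 × (214 − 7.77) × 10⁻³ = 462.0 kg/d removed.
P_X = Y_obs·Q·(S₀ − S) = 0.1416 × 462.0 = 65.39 kg VSS/d.
R_O = Q·(S₀ − S) − 1.42·P_X = 462.0 − 1.42 × 65.39 = 369.1 kg O₂/d.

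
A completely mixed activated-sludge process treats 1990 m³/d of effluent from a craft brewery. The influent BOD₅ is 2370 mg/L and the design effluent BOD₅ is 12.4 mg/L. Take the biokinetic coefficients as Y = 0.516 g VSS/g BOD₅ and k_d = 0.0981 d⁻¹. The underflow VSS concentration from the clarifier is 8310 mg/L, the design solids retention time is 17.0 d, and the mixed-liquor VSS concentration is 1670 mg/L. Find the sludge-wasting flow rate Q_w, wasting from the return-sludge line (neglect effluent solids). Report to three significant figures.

Steady-state biomass mass balance: V·X·(1 + k_d·θ_c) = Y·Q·(S₀ − S)·θ_c, so V = 0.516 × 1990 × (2370 − 12.4) × 17.0 / [1670 × (1 + 0.0981 × 17.0)] = 4.12×10^7 / 4455 = 9238 m³.
Q_w = (V·X)/(θ_c X_r) = 9238 × 1670 / (17.0 × 8310) = 109.2 m³/d.

Q_w ≈ 109 m³/d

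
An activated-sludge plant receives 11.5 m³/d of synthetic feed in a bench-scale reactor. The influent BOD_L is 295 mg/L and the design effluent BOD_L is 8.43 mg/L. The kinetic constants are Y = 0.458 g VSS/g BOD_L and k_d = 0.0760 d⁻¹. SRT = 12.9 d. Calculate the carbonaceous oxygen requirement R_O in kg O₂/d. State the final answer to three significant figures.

R_O ≈ 2.21 kg O₂/d

Observed yield with endogenous decay: Y_obs = Y / (1 + k_d·θ_c) = 0.458 / (1 + 0.0760 × 12.9) = 0.458 / 1.980 = 0.2313 g VSS/g BOD_L.
Q·(S₀ − S) = 11.5 × (295 − 8.43) × 10⁻³ = 3.296 kg/d removed.
Biomass synthesised: P_X = Y_obs × 3.296 = 0.7622 kg VSS/d.
Carbonaceous O₂ demand = substrate oxidised − cell-mass equivalent = 3.296 − 1.42 × 0.7622 = 2.213 kg O₂/d.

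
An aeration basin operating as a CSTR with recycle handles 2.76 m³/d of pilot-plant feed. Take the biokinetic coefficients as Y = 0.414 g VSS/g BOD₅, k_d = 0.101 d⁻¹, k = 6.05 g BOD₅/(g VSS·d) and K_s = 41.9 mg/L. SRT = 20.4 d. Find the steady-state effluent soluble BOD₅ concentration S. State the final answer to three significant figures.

S ≈ 2.67 mg/L

For a completely mixed reactor with recycle the Lawrence–McCarty relation gives S = K_s·(1 + k_d·θ_c) / [θ_c·(Y·k − k_d) − 1] = 41.9 × (1 + 0.101 × 20.4) / [20.4 × (0.414 × 6.05 − 0.101) − 1] = 128.2 / 48.04 = 2.670 mg/L.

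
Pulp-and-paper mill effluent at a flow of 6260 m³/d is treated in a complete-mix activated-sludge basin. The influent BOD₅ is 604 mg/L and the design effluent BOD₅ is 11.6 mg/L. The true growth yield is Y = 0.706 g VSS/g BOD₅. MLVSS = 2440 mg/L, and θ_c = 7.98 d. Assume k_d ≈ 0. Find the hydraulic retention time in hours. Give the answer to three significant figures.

τ ≈ 32.8 h

Biomass mass balance (decay neglected): V·X = Y·Q·(S₀ − S)·θ_c, so V = 0.706 × 6260 × (604 − 11.6) × 7.98 / 2440 = 8563 m³.
τ = V/Q = 8563/6260 = 1.368 d, or 32.83 h.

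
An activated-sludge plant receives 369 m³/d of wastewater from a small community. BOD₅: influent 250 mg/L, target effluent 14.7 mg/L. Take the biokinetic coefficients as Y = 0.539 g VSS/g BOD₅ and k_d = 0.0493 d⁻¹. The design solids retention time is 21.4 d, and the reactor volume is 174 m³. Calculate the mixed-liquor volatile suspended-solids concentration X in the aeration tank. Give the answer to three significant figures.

X = Y·Q·ΔS·θ_c / [V·(1 + k_d θ_c)] = 0.539 × 369 × (250 − 14.7) × 21.4 / [174 × (1 + 0.0493 × 21.4)] = 2801 mg/L.

X ≈ 2800 mg/L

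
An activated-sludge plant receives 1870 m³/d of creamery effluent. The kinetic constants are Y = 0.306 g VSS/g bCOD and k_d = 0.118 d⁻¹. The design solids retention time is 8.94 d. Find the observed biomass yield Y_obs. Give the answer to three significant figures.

Y_obs ≈ 0.149 g VSS/g bCOD

Correct the yield for decay: Y_obs = Y/(1 + k_d θ_c) = 0.306 / (1 + 0.118 × 8.94) = 0.306 / 2.055 = 0.1489.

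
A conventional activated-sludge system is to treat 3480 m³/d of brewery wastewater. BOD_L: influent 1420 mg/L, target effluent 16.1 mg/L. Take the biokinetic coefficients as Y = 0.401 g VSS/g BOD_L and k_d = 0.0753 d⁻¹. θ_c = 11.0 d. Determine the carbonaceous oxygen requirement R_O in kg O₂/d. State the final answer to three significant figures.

R_O ≈ 3360 kg O₂/d

Observed yield with endogenous decay: Y_obs = Y / (1 + k_d·θ_c) = 0.401 / (1 + 0.0753 × 11.0) = 0.401 / 1.828 = 0.2193 g VSS/g BOD_L.
Substrate removed = Q·(S₀ − S) = 3480 m³/d × (1420 − 16.1) g/m³ = 4.89×10^6 g/d = 4886 kg/d.
P_X = Y_obs·Q·(S₀ − S) = 0.2193 × 4886 = 1072 kg VSS/d.
R_O = Q·(S₀ − S) − 1.42·P_X = 4886 − 1.42 × 1072 = 3364 kg O₂/d.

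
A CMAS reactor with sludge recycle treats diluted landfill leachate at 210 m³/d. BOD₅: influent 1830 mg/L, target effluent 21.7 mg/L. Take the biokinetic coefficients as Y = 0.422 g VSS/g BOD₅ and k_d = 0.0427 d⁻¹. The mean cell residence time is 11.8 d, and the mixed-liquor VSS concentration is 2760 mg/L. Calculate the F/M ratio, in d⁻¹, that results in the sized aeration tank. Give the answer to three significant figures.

From the SRT design equation V = Y Q (S₀−S) θ_c / [X (1 + k_d θ_c)] = 0.422 × 210 × (1830 − 21.7) × 11.8 / [2760 × (1 + 0.0427 × 11.8)] = 1.89×10^6 / 4151 = 455.6 m³.
F/M = Q·S₀ / (V·X) = 210 × 1830 / (455.6 × 2760) = 0.3056 g BOD₅·(g VSS·d)⁻¹.

F/M ≈ 0.306 d⁻¹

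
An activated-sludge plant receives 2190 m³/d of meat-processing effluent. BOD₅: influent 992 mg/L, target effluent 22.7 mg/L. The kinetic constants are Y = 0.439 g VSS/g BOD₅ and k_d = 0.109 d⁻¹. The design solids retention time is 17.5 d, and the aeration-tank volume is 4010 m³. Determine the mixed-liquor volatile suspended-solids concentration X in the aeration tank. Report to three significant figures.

X ≈ 1400 mg/L

From V·X·(1 + k_d·θ_c) = Y·Q·(S₀ − S)·θ_c: X = 0.439 × 2190 × (992 − 22.7) × 17.5 / [4010 × (1 + 0.109 × 17.5)] = 1399 mg/L.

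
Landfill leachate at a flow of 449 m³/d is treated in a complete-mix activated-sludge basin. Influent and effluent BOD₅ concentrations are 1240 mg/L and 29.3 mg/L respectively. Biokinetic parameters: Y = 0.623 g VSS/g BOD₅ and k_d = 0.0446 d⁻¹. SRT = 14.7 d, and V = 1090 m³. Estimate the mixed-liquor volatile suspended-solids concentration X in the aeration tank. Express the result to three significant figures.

X ≈ 2760 mg/L

Solving the biomass balance for X: X = Y Q (S₀−S) θ_c / [V (1+k_d θ_c)] = 0.623 × 449 × (1240 − 29.3) × 14.7 / [1090 × (1 + 0.0446 × 14.7)] = 2759 mg/L.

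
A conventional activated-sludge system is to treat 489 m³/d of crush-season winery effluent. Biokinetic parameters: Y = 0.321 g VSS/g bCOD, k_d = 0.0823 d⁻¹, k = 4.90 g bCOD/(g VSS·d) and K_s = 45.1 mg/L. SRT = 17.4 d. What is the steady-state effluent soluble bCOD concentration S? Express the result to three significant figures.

For a completely mixed reactor with recycle the Lawrence–McCarty relation gives S = K_s·(1 + k_d·θ_c) / [θ_c·(Y·k − k_d) − 1] = 45.1 × (1 + 0.0823 × 17.4) / [17.4 × (0.321 × 4.90 − 0.0823) − 1] = 109.7 / 24.94 = 4.399 mg/L.

S ≈ 4.40 mg/L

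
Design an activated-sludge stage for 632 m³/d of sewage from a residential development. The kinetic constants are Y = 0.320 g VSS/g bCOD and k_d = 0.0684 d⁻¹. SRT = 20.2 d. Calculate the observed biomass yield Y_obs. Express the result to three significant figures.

Correct the yield for decay: Y_obs = Y/(1 + k_d θ_c) = 0.320 / (1 + 0.0684 × 20.2) = 0.320 / 2.382 = 0.1344.

Y_obs ≈ 0.134 g VSS/g bCOD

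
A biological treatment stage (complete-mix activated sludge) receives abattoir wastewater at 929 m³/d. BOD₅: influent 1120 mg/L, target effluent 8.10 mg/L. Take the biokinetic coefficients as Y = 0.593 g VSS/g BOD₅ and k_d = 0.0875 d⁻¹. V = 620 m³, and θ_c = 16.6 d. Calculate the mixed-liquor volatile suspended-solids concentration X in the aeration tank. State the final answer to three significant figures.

From V·X·(1 + k_d·θ_c) = Y·Q·(S₀ − S)·θ_c: X = 0.593 × 929 × (1120 − 8.10) × 16.6 / [620 × (1 + 0.0875 × 16.6)] = 6687 mg/L.

X ≈ 6690 mg/L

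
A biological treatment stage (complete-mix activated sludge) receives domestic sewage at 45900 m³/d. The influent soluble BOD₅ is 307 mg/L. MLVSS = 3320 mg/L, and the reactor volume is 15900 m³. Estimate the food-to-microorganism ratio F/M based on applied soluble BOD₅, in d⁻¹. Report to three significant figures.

F/M ≈ 0.267 d⁻¹

F/M = applied load / biomass = Q·S₀/(V·X) = 45900 × 307 / (15900 × 3320) = 0.2669 d⁻¹.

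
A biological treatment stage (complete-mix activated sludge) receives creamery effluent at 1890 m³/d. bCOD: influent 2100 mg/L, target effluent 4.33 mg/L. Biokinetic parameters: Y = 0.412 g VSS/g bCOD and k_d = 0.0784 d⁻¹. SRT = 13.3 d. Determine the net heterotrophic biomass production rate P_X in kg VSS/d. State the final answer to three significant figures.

Correct the yield for decay: Y_obs = Y/(1 + k_d θ_c) = 0.412 / (1 + 0.0784 × 13.3) = 0.412 / 2.043 = 0.2017.
ΔS = 2100 − 4.33 = 2096 mg/L, so the substrate removal rate is 1890 × 2096/1000 = 3961 kg bCOD/d.
P_X = Y_obs · Q(S₀ − S) = 0.2017 × 3961 = 798.9 kg VSS/d.

P_X ≈ 799 kg VSS/d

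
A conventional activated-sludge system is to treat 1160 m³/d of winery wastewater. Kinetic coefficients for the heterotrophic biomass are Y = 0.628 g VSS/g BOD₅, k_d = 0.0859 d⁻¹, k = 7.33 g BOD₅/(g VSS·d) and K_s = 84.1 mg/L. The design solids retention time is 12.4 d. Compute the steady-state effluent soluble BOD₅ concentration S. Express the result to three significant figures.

For a completely mixed reactor with recycle the Lawrence–McCarty relation gives S = K_s·(1 + k_d·θ_c) / [θ_c·(Y·k − k_d) − 1] = 84.1 × (1 + 0.0859 × 12.4) / [12.4 × (0.628 × 7.33 − 0.0859) − 1] = 173.7 / 55.02 = 3.157 mg/L.

S ≈ 3.16 mg/L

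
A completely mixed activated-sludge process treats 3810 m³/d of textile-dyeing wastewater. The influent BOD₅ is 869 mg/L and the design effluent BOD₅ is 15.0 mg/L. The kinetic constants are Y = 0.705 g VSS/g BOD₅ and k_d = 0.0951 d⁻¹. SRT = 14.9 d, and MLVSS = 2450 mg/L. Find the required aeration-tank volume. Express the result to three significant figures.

Rearranging the biomass balance for a CMAS with decay, V = Y·Q·ΔS·θ_c / [X·(1+k_d θ_c)] = 0.705 × 3810 × (869 − 15.0) × 14.9 / [2450 × (1 + 0.0951 × 14.9)] = 3.42×10^7 / 5922 = 5772 m³.

V ≈ 5770 m³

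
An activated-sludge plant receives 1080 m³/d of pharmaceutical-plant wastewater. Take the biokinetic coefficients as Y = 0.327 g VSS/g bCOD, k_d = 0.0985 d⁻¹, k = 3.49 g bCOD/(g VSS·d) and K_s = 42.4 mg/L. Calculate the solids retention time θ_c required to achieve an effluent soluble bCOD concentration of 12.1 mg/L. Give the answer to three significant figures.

At the target effluent, Y k S/(K_s+S) = 0.327×3.49×12.1/54.50 = 0.2534 d⁻¹.
1/θ_c = 0.2534 − 0.0985 = 0.1549 d⁻¹, so θ_c = 6.457 d.

θ_c ≈ 6.46 d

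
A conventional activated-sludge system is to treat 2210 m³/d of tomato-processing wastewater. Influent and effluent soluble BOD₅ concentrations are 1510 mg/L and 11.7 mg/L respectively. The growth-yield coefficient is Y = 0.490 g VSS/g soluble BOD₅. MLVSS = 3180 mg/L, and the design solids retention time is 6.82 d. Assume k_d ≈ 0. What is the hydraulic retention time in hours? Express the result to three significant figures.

V·X = Y·Q·ΔS·θ_c gives V = 0.490 × 2210 × (1510 − 11.7) × 6.82 / 3180 = 3480 m³.
HRT = V/Q = 3480 m³ / 2210 m³·d⁻¹ = 1.575 d × 24 = 37.79 h.

τ ≈ 37.8 h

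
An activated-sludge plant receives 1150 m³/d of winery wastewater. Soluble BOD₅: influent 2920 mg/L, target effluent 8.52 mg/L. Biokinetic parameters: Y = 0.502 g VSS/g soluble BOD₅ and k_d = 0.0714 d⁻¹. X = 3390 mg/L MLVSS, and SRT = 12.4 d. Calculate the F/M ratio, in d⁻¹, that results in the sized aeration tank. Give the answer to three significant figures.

Rearranging the biomass balance for a CMAS with decay, V = Y·Q·ΔS·θ_c / [X·(1+k_d θ_c)] = 0.502 × 1150 × (2920 − 8.52) × 12.4 / [3390 × (1 + 0.0714 × 12.4)] = 2.08×10^7 / 6391 = 3261 m³.
Food-to-microorganism ratio F/M = Q S₀ / (V X) = 1150 × 2920 / (3261 × 3390) = 0.3038 d⁻¹.

F/M ≈ 0.304 d⁻¹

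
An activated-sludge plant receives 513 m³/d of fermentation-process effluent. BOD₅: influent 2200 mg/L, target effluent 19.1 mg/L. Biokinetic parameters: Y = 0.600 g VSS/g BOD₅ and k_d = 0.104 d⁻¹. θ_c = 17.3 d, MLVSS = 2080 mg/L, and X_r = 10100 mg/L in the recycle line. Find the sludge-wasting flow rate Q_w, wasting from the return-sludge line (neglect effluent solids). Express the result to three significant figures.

Q_w ≈ 23.7 m³/d

From the SRT design equation V = Y Q (S₀−S) θ_c / [X (1 + k_d θ_c)] = 0.600 × 513 × (2200 − 19.1) × 17.3 / [2080 × (1 + 0.104 × 17.3)] = 1.16×10^7 / 5822 = 1995 m³.
Wasting from the return line (neglecting effluent solids): Q_w = V·X / (θ_c·X_r) = 1995 × 2080 / (17.3 × 10100) = 23.74 m³/d.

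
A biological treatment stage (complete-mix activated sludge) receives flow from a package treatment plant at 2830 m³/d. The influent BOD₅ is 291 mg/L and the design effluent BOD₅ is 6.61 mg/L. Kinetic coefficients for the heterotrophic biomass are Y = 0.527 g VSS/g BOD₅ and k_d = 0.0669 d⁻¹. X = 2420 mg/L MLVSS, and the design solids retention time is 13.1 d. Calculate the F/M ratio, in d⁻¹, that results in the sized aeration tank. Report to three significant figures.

F/M ≈ 0.278 d⁻¹

Rearranging the biomass balance for a CMAS with decay, V = Y·Q·ΔS·θ_c / [X·(1+k_d θ_c)] = 0.527 × 2830 × (291 − 6.61) × 13.1 / [2420 × (1 + 0.0669 × 13.1)] = 5.56×10^6 / 4541 = 1224 m³.
F/M = Q·S₀ / (V·X) = 2830 × 291 / (1224 × 2420) = 0.2781 g BOD₅·(g VSS·d)⁻¹.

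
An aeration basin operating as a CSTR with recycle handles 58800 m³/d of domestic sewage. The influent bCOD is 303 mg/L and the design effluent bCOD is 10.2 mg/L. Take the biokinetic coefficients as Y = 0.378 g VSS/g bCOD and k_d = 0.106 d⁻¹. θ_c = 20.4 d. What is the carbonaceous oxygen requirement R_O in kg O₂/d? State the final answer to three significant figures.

R_O ≈ 14300 kg O₂/d

Observed yield with endogenous decay: Y_obs = Y / (1 + k_d·θ_c) = 0.378 / (1 + 0.106 × 20.4) = 0.378 / 3.162 = 0.1195 g VSS/g bCOD.
Substrate removed = Q·(S₀ − S) = 58800 m³/d × (303 − 10.2) g/m³ = 1.72×10^7 g/d = 17217 kg/d.
Biomass synthesised: P_X = Y_obs × 17217 = 2058 kg VSS/d.
Carbonaceous O₂ demand = substrate oxidised − cell-mass equivalent = 17217 − 1.42 × 2058 = 14294 kg O₂/d.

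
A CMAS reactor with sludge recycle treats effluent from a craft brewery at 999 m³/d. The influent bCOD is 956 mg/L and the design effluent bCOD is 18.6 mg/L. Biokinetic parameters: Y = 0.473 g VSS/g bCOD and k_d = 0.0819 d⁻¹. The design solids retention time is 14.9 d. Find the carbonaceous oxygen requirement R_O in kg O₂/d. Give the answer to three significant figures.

Y_obs = Y / (1 + k_d θ_c) = 0.473 / (1 + 0.0819 × 14.9) = 0.473 / 2.220 = 0.2130.
Substrate removed = Q·(S₀ − S) = 999 m³/d × (956 − 18.6) g/m³ = 9.36×10^5 g/d = 936.5 kg/d.
Net sludge production P_X = 0.2130 × 936.5 = 199.5 kg VSS/d.
R_O = Q·ΔS − 1.42 P_X = 936.5 − 283.3 = 653.2 kg O₂/d.

R_O ≈ 653 kg O₂/d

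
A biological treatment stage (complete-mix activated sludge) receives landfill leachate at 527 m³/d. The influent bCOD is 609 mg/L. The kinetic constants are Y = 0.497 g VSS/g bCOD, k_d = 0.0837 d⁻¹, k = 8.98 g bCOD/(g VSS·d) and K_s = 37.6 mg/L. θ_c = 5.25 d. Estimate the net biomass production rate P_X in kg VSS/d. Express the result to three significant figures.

For a completely mixed reactor with recycle the Lawrence–McCarty relation gives S = K_s·(1 + k_d·θ_c) / [θ_c·(Y·k − k_d) − 1] = 37.6 × (1 + 0.0837 × 5.25) / [5.25 × (0.497 × 8.98 − 0.0837) − 1] = 54.12 / 21.99 = 2.461 mg/L.
Observed yield with endogenous decay: Y_obs = Y / (1 + k_d·θ_c) = 0.497 / (1 + 0.0837 × 5.25) = 0.497 / 1.439 = 0.3453 g VSS/g bCOD.
Q·(S₀ − S) = 527 × (609 − 2.46) × 10⁻³ = 319.6 kg/d removed.
So the net sludge growth is P_X = 0.3453 × 319.6 = 110.4 kg VSS/d.

P_X ≈ 110 kg VSS/d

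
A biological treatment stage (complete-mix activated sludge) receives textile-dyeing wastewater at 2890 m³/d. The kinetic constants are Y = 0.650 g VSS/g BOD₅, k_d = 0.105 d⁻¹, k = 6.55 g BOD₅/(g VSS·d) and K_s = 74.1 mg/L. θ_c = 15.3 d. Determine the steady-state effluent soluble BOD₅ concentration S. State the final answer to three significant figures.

For a completely mixed reactor with recycle the Lawrence–McCarty relation gives S = K_s·(1 + k_d·θ_c) / [θ_c·(Y·k − k_d) − 1] = 74.1 × (1 + 0.105 × 15.3) / [15.3 × (0.650 × 6.55 − 0.105) − 1] = 193.1 / 62.53 = 3.089 mg/L.

S ≈ 3.09 mg/L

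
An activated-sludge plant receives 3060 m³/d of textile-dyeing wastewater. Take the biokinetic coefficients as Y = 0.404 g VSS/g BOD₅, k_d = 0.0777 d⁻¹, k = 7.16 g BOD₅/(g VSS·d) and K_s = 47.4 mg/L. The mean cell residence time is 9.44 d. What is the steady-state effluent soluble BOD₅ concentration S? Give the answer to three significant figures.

S ≈ 3.21 mg/L

For a completely mixed reactor with recycle the Lawrence–McCarty relation gives S = K_s·(1 + k_d·θ_c) / [θ_c·(Y·k − k_d) − 1] = 47.4 × (1 + 0.0777 × 9.44) / [9.44 × (0.404 × 7.16 − 0.0777) − 1] = 82.17 / 25.57 = 3.213 mg/L.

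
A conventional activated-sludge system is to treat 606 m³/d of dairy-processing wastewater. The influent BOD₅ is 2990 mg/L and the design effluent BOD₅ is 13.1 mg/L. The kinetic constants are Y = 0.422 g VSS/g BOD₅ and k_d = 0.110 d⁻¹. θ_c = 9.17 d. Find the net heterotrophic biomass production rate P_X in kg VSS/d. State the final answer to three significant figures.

Y_obs = Y / (1 + k_d θ_c) = 0.422 / (1 + 0.110 × 9.17) = 0.422 / 2.009 = 0.2101.
Substrate removed = Q·(S₀ − S) = 606 m³/d × (2990 − 13.1) g/m³ = 1.8×10^6 g/d = 1804 kg/d.
P_X = Y_obs · Q(S₀ − S) = 0.2101 × 1804 = 379.0 kg VSS/d.

P_X ≈ 379 kg VSS/d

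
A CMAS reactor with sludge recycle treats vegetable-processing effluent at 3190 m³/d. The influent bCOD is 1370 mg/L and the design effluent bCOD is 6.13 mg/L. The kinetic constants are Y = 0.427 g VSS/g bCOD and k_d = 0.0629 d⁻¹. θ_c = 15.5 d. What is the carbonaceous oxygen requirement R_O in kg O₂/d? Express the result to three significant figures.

R_O ≈ 3010 kg O₂/d

Observed yield with endogenous decay: Y_obs = Y / (1 + k_d·θ_c) = 0.427 / (1 + 0.0629 × 15.5) = 0.427 / 1.975 = 0.2162 g VSS/g bCOD.
Q·(S₀ − S) = 3190 × (1370 − 6.13) × 10⁻³ = 4351 kg/d removed.
Biomass synthesised: P_X = Y_obs × 4351 = 940.7 kg VSS/d.
Carbonaceous O₂ demand = substrate oxidised − cell-mass equivalent = 4351 − 1.42 × 940.7 = 3015 kg O₂/d.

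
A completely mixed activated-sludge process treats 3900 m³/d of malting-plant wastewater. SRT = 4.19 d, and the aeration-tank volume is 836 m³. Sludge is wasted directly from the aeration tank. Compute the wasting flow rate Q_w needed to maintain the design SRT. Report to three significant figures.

Q_w ≈ 200 m³/d

For wasting at MLVSS concentration, Q_w = V/θ_c = 836.0/4.19 = 199.5 m³/d.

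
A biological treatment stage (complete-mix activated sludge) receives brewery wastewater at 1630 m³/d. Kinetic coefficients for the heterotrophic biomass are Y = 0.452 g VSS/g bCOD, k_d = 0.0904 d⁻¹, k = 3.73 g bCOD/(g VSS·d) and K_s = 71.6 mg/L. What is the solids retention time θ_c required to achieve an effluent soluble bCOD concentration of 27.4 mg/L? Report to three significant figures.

Specific growth rate at S = 27.4 mg/L: μ = YkS/(K_s+S) = 0.452·3.73·27.4/(71.6+27.4) = 0.4666 d⁻¹.
θ_c = 1/(μ − k_d) = 1/(0.4666 − 0.0904) = 1/0.3762 = 2.658 d.

θ_c ≈ 2.66 d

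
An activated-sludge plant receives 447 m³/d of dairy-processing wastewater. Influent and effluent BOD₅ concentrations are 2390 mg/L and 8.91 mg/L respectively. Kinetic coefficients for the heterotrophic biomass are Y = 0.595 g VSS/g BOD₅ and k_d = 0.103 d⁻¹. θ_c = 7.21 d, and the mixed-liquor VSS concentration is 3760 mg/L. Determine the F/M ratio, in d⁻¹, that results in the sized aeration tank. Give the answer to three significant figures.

Rearranging the biomass balance for a CMAS with decay, V = Y·Q·ΔS·θ_c / [X·(1+k_d θ_c)] = 0.595 × 447 × (2390 − 8.91) × 7.21 / [3760 × (1 + 0.103 × 7.21)] = 4.57×10^6 / 6552 = 696.9 m³.
Food-to-microorganism ratio F/M = Q S₀ / (V X) = 447 × 2390 / (696.9 × 3760) = 0.4077 d⁻¹.

F/M ≈ 0.408 d⁻¹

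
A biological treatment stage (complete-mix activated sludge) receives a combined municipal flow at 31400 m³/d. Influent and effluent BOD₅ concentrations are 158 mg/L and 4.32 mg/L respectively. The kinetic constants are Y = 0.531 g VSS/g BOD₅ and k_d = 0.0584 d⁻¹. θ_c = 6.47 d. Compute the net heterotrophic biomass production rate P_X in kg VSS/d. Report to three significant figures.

P_X ≈ 1860 kg VSS/d

The observed yield is Y_obs = Y/(1 + k_d·θ_c) = 0.531 / (1 + 0.0584 × 6.47) = 0.531 / 1.378 = 0.3854 g VSS per g BOD₅ removed.
ΔS = 158 − 4.32 = 153.7 mg/L, so the substrate removal rate is 31400 × 153.7/1000 = 4826 kg BOD₅/d.
So the net sludge growth is P_X = 0.3854 × 4826 = 1860 kg VSS/d.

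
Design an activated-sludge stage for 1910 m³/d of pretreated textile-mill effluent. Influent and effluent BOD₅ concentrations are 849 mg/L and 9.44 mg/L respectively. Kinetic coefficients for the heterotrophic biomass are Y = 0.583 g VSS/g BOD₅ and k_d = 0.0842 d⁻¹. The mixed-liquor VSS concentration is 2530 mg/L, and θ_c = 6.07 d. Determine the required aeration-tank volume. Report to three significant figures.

Steady-state biomass mass balance: V·X·(1 + k_d·θ_c) = Y·Q·(S₀ − S)·θ_c, so V = 0.583 × 1910 × (849 − 9.44) × 6.07 / [2530 × (1 + 0.0842 × 6.07)] = 5.67×10^6 / 3823 = 1484 m³.

V ≈ 1480 m³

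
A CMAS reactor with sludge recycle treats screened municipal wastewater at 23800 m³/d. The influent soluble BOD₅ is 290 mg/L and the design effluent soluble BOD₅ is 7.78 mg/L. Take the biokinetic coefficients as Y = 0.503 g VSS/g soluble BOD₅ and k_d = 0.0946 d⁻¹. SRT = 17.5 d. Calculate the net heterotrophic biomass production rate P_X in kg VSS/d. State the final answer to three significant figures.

Observed yield with endogenous decay: Y_obs = Y / (1 + k_d·θ_c) = 0.503 / (1 + 0.0946 × 17.5) = 0.503 / 2.655 = 0.1894 g VSS/g soluble BOD₅.
ΔS = 290 − 7.78 = 282.2 mg/L, so the substrate removal rate is 23800 × 282.2/1000 = 6717 kg soluble BOD₅/d.
Net biomass production P_X = Y_obs × Q·(S₀ − S) = 0.1894 × 6717 = 1272 kg VSS/d.

P_X ≈ 1270 kg VSS/d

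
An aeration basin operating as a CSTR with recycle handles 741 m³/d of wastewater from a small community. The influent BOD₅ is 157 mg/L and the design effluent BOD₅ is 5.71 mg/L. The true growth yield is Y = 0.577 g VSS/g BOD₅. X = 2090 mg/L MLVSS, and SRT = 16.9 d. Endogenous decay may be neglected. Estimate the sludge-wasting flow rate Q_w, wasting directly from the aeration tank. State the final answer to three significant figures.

With k_d = 0 the design equation reduces to V = Y Q (S₀−S) θ_c / X = 0.577 × 741 × (157 − 5.71) × 16.9 / 2090 = 523.1 m³.
For wasting at MLVSS concentration, Q_w = V/θ_c = 523.1/16.9 = 30.95 m³/d.

Q_w ≈ 30.9 m³/d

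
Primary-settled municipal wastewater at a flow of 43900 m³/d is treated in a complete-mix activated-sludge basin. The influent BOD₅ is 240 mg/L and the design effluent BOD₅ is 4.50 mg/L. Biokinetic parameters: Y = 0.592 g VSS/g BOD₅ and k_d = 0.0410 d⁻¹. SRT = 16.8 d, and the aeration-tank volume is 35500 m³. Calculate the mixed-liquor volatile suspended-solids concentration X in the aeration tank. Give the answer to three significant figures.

From V·X·(1 + k_d·θ_c) = Y·Q·(S₀ − S)·θ_c: X = 0.592 × 43900 × (240 − 4.50) × 16.8 / [35500 × (1 + 0.0410 × 16.8)] = 1715 mg/L.

X ≈ 1720 mg/L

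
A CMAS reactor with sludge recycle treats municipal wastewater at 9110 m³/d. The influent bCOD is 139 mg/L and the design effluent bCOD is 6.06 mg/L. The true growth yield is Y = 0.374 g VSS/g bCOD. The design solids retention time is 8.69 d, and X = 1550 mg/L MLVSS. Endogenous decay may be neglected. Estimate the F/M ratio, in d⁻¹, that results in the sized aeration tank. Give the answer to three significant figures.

Biomass mass balance (decay neglected): V·X = Y·Q·(S₀ − S)·θ_c, so V = 0.374 × 9110 × (139 − 6.06) × 8.69 / 1550 = 2539 m³.
F/M = applied load / biomass = Q·S₀/(V·X) = 9110 × 139 / (2539 × 1550) = 0.3217 d⁻¹.

F/M ≈ 0.322 d⁻¹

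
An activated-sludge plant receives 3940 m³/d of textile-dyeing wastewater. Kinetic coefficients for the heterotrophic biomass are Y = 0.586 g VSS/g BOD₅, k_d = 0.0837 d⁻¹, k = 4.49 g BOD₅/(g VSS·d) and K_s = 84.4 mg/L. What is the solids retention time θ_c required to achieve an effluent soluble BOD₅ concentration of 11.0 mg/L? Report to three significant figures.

From 1/θ_c = Y·k·S/(K_s + S) − k_d: Y·k·S/(K_s+S) = 0.586 × 4.49 × 11.0 / (84.4 + 11.0) = 0.3034 d⁻¹.
1/θ_c = 0.3034 − 0.0837 = 0.2197 d⁻¹, so θ_c = 4.552 d.

θ_c ≈ 4.55 d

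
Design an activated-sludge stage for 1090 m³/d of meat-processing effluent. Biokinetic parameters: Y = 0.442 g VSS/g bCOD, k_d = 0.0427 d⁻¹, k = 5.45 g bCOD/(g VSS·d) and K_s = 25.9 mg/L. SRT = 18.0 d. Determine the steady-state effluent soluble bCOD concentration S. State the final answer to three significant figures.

S ≈ 1.10 mg/L

For a completely mixed reactor with recycle the Lawrence–McCarty relation gives S = K_s·(1 + k_d·θ_c) / [θ_c·(Y·k − k_d) − 1] = 25.9 × (1 + 0.0427 × 18.0) / [18.0 × (0.442 × 5.45 − 0.0427) − 1] = 45.81 / 41.59 = 1.101 mg/L.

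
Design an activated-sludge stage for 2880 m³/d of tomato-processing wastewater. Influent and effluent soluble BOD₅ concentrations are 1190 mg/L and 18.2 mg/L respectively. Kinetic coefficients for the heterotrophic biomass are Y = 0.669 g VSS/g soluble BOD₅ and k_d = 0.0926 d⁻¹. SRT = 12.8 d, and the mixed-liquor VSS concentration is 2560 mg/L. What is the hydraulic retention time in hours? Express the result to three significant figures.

From the SRT design equation V = Y Q (S₀−S) θ_c / [X (1 + k_d θ_c)] = 0.669 × 2880 × (1190 − 18.2) × 12.8 / [2560 × (1 + 0.0926 × 12.8)] = 2.89×10^7 / 5594 = 5166 m³.
HRT = V/Q = 5166 m³ / 2880 m³·d⁻¹ = 1.794 d × 24 = 43.05 h.

τ ≈ 43.0 h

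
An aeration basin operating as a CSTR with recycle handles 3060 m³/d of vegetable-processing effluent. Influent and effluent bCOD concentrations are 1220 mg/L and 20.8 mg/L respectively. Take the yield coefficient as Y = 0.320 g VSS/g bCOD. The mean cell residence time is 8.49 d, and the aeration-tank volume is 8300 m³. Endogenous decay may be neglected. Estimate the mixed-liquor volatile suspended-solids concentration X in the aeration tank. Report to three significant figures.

Without decay, X = Y Q (S₀−S) θ_c / V = 0.320 × 3060 × (1220 − 20.8) × 8.49 / 8300 = 1201 mg/L.

X ≈ 1200 mg/L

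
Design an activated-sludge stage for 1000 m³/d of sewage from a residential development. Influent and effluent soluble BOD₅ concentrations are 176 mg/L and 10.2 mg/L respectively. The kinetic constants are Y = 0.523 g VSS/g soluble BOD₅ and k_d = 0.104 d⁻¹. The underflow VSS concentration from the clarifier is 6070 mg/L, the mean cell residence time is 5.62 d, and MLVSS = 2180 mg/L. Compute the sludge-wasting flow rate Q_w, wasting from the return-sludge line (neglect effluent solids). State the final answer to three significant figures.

Q_w ≈ 9.02 m³/d

From the SRT design equation V = Y Q (S₀−S) θ_c / [X (1 + k_d θ_c)] = 0.523 × 1000 × (176 − 10.2) × 5.62 / [2180 × (1 + 0.104 × 5.62)] = 4.87×10^5 / 3454 = 141.1 m³.
Wasting from the return line (neglecting effluent solids): Q_w = V·X / (θ_c·X_r) = 141.1 × 2180 / (5.62 × 6070) = 9.016 m³/d.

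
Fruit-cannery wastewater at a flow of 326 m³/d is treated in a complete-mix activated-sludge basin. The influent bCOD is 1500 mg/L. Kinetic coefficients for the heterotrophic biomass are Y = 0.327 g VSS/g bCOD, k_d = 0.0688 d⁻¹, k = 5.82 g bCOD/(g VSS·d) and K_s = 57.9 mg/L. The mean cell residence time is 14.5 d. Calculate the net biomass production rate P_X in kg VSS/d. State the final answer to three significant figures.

Effluent substrate depends only on kinetics and SRT: S = K_s(1 + k_d θ_c) / [θ_c(Yk − k_d) − 1] = 57.9 × (1 + 0.0688 × 14.5) / [14.5 × (0.327 × 5.82 − 0.0688) − 1] = 115.7 / 25.60 = 4.518 mg/L.
The observed yield is Y_obs = Y/(1 + k_d·θ_c) = 0.327 / (1 + 0.0688 × 14.5) = 0.327 / 1.998 = 0.1637 g VSS per g bCOD removed.
Q·(S₀ − S) = 326 × (1500 − 4.52) × 10⁻³ = 487.5 kg/d removed.
P_X = Y_obs · Q(S₀ − S) = 0.1637 × 487.5 = 79.81 kg VSS/d.

P_X ≈ 79.8 kg VSS/d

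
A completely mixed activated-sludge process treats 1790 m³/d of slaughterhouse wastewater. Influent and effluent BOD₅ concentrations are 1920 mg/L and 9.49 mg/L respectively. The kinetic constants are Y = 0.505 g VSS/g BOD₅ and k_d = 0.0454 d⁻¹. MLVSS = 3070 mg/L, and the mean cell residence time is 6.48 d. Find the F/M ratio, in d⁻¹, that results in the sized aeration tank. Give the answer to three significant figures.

Steady-state biomass mass balance: V·X·(1 + k_d·θ_c) = Y·Q·(S₀ − S)·θ_c, so V = 0.505 × 1790 × (1920 − 9.49) × 6.48 / [3070 × (1 + 0.0454 × 6.48)] = 1.12×10^7 / 3973 = 2817 m³.
Food-to-microorganism ratio F/M = Q S₀ / (V X) = 1790 × 1920 / (2817 × 3070) = 0.3975 d⁻¹.

F/M ≈ 0.397 d⁻¹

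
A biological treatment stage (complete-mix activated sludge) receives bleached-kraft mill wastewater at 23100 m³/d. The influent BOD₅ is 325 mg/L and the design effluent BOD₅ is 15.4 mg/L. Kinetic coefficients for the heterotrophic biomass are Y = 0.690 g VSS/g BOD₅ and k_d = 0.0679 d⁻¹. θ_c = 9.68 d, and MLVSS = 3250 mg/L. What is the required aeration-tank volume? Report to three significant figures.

Rearranging the biomass balance for a CMAS with decay, V = Y·Q·ΔS·θ_c / [X·(1+k_d θ_c)] = 0.690 × 23100 × (325 − 15.4) × 9.68 / [3250 × (1 + 0.0679 × 9.68)] = 4.78×10^7 / 5386 = 8869 m³.

V ≈ 8870 m³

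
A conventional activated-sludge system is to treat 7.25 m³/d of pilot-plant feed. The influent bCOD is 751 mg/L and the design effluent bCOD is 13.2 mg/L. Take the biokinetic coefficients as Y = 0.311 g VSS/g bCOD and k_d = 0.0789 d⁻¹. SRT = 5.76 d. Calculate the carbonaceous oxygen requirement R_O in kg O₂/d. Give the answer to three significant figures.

Y_obs = Y / (1 + k_d θ_c) = 0.311 / (1 + 0.0789 × 5.76) = 0.311 / 1.454 = 0.2138.
Mass of bCOD removed per day: Q(S₀ − S) = 7.25 × 737.8 g/m³ = 5.349 kg/d.
P_X = Y_obs·Q·(S₀ − S) = 0.2138 × 5.349 = 1.144 kg VSS/d.
Carbonaceous O₂ demand = substrate oxidised − cell-mass equivalent = 5.349 − 1.42 × 1.144 = 3.725 kg O₂/d.

R_O ≈ 3.72 kg O₂/d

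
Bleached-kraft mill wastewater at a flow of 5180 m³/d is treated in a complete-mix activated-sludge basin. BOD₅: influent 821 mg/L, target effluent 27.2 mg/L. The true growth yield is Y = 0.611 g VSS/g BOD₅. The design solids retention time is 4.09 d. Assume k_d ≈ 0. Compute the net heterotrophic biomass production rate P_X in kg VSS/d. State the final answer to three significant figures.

Since k_d ≈ 0, Y_obs = Y = 0.611 g VSS/g BOD₅.
Q·(S₀ − S) = 5180 × (821 − 27.2) × 10⁻³ = 4112 kg/d removed.
Biomass produced: P_X = Y_obs·Q·ΔS = 0.6110 × 4112 ≈ 2512 kg VSS/d.

P_X ≈ 2510 kg VSS/d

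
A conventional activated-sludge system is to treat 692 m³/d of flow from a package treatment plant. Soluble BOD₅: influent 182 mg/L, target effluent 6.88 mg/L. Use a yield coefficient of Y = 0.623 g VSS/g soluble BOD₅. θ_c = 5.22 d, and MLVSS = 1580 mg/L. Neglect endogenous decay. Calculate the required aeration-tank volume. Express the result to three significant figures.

V ≈ 249 m³

Biomass mass balance (decay neglected): V·X = Y·Q·(S₀ − S)·θ_c, so V = 0.623 × 692 × (182 − 6.88) × 5.22 / 1580 = 249.4 m³.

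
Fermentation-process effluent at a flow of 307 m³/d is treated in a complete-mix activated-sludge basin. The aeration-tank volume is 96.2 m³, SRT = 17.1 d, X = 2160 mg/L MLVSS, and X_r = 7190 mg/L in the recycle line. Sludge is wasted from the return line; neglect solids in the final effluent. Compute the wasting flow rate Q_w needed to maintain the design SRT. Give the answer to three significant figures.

Q_w = (V·X)/(θ_c X_r) = 96.20 × 2160 / (17.1 × 7190) = 1.690 m³/d.

Q_w ≈ 1.69 m³/d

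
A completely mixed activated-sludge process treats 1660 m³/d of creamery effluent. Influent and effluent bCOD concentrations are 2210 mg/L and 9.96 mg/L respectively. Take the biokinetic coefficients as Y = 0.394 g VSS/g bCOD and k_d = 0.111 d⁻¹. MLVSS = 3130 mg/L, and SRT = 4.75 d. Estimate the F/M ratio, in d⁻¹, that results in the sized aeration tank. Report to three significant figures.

From the SRT design equation V = Y Q (S₀−S) θ_c / [X (1 + k_d θ_c)] = 0.394 × 1660 × (2210 − 9.96) × 4.75 / [3130 × (1 + 0.111 × 4.75)] = 6.83×10^6 / 4780 = 1430 m³.
F/M = Q·S₀ / (V·X) = 1660 × 2210 / (1430 × 3130) = 0.8198 g bCOD·(g VSS·d)⁻¹.

F/M ≈ 0.820 d⁻¹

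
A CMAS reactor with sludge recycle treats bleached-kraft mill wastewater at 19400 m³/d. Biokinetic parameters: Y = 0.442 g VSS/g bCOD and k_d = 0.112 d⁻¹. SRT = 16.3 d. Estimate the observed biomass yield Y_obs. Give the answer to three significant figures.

Y_obs = Y / (1 + k_d θ_c) = 0.442 / (1 + 0.112 × 16.3) = 0.442 / 2.826 = 0.1564.

Y_obs ≈ 0.156 g VSS/g bCOD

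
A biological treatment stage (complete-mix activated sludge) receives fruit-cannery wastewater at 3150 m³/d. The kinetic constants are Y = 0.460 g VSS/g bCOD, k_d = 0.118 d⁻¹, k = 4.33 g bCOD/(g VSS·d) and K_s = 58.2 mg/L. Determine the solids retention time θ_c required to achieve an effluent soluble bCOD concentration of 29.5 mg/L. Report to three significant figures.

θ_c ≈ 1.81 d

Specific growth rate at S = 29.5 mg/L: μ = YkS/(K_s+S) = 0.460·4.33·29.5/(58.2+29.5) = 0.6700 d⁻¹.
1/θ_c = 0.6700 − 0.118 = 0.5520 d⁻¹, so θ_c = 1.812 d.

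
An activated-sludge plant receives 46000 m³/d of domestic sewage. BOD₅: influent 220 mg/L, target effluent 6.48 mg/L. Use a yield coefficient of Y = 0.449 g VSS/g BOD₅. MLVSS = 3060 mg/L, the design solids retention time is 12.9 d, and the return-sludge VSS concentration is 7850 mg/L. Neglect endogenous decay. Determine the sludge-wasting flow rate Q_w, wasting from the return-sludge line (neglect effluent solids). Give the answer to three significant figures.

V·X = Y·Q·ΔS·θ_c gives V = 0.449 × 46000 × (220 − 6.48) × 12.9 / 3060 = 18591 m³.
θ_c = V·X/(Q_w·X_r) when wasting from the recycle, so Q_w = V·X/(θ_c·X_r) = 18591 × 3060 / (12.9 × 7850) = 561.8 m³/d.

Q_w ≈ 562 m³/d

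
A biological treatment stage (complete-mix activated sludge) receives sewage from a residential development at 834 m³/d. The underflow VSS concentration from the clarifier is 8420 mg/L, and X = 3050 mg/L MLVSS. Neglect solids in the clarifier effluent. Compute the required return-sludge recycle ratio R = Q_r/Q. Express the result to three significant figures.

R ≈ 0.568

Mass balance around the secondary clarifier (neglecting effluent solids): R = X / (X_r − X) = 3050 / (8420 − 3050) = 0.5680.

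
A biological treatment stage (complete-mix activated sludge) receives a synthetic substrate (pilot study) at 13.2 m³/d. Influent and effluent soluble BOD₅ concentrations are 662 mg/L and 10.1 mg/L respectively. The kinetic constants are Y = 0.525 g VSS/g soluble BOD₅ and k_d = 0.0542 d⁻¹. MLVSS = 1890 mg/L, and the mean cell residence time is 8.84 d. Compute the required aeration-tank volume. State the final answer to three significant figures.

V ≈ 14.3 m³

Steady-state biomass mass balance: V·X·(1 + k_d·θ_c) = Y·Q·(S₀ − S)·θ_c, so V = 0.525 × 13.2 × (662 − 10.1) × 8.84 / [1890 × (1 + 0.0542 × 8.84)] = 3.99×10^4 / 2796 = 14.29 m³.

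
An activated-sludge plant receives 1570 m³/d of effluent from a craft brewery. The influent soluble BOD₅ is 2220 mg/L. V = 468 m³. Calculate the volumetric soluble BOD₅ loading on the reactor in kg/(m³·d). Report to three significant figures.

L_v = Q S₀ / V = 1570 × 2220 × 10⁻³ / 468.0 = 7.447 kg/(m³·d).

L_v ≈ 7.45 kg soluble BOD₅/(m³·d)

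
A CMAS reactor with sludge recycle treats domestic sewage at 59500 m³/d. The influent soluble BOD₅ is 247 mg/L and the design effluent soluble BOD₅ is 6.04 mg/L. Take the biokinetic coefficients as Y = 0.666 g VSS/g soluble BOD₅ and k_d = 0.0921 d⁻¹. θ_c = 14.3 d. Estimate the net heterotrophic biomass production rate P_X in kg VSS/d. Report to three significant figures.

P_X ≈ 4120 kg VSS/d

The observed yield is Y_obs = Y/(1 + k_d·θ_c) = 0.666 / (1 + 0.0921 × 14.3) = 0.666 / 2.317 = 0.2874 g VSS per g soluble BOD₅ removed.
ΔS = 247 − 6.04 = 241.0 mg/L, so the substrate removal rate is 59500 × 241.0/1000 = 14337 kg soluble BOD₅/d.
Biomass produced: P_X = Y_obs·Q·ΔS = 0.2874 × 14337 ≈ 4121 kg VSS/d.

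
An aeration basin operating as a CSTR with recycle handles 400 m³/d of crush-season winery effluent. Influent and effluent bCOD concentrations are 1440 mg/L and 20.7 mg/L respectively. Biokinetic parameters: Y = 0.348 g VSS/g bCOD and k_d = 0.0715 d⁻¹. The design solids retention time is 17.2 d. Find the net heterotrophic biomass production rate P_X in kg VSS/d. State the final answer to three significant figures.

P_X ≈ 88.6 kg VSS/d

Observed yield with endogenous decay: Y_obs = Y / (1 + k_d·θ_c) = 0.348 / (1 + 0.0715 × 17.2) = 0.348 / 2.230 = 0.1561 g VSS/g bCOD.
Substrate removed = Q·(S₀ − S) = 400 m³/d × (1440 − 20.7) g/m³ = 5.68×10^5 g/d = 567.7 kg/d.
Net biomass production P_X = Y_obs × Q·(S₀ − S) = 0.1561 × 567.7 = 88.60 kg VSS/d.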